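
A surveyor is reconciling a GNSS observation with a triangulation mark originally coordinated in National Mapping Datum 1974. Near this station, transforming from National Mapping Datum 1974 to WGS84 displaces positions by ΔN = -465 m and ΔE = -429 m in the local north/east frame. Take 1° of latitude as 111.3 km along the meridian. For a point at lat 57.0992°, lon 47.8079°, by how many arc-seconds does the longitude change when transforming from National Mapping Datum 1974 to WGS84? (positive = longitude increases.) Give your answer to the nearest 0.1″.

At latitude 57.0992°, cos φ = 0.543186.
1° of longitude at this latitude = 111.3 × cos φ = 60.46 km, so Δλ = -429.0 / 60456.6 = -0.0070960° = -25.546″.

Δλ = -25.5″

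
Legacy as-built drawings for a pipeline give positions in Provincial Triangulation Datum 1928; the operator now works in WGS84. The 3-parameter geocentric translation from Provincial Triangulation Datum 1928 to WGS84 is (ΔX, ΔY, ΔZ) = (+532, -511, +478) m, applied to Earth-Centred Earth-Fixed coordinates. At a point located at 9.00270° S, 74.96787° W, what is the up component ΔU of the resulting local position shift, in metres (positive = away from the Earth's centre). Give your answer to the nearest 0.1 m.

The local up (radial) axis is (cos φ cos λ, cos φ sin λ, sin φ), giving ΔU = 136.280 + 487.434 − 74.798 = 548.92 m.

ΔU = 548.9 m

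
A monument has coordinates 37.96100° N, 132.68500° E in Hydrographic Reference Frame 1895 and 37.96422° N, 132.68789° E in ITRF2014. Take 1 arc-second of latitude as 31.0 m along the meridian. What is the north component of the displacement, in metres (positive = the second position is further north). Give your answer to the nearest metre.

Δφ = 37.96422° − 37.96100° = +0.00322°; Δλ = 132.68789° − 132.68500° = +0.00289°.
1° of latitude = 3600 × 31.00 = 111600 m.
ΔN = Δφ × 111600 = 359.4 m; ΔE = Δλ × 111600 × cos(37.96100°) = +0.00289 × 111600 × 0.788430 = 254.3 m.

ΔN = 359 m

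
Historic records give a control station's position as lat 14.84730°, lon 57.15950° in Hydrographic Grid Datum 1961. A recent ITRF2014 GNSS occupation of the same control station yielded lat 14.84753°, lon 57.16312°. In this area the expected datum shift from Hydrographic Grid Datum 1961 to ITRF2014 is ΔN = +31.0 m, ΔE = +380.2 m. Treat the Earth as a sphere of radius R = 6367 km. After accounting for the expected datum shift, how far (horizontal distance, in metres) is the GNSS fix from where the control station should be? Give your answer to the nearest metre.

Observed coordinate differences: Δφ = +0.00023°, Δλ = +0.00362°.
Converting to metres (1° lat = 111125 m, cos φ = 0.966612): observed ΔN = 25.6 m, observed ΔE = 388.8 m.
Subtracting the expected shift leaves a residual of 25.6 − (31.0) = -5.4 m north and 388.8 − (380.2) = 8.6 m east.
Residual distance = √((-5.4)² + 8.6²) = 10.2 m.

10 m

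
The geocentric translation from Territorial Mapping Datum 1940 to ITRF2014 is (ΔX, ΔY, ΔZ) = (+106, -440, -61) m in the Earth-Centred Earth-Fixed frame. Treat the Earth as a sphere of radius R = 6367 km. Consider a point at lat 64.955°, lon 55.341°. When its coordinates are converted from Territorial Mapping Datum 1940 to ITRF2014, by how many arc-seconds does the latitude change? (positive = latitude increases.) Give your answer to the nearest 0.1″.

Δφ = 8.0″

sin φ = 0.905976, cos φ = 0.423330, sin λ = 0.822551, cos λ = 0.568691.
North component: ΔN = −sin φ cos λ·ΔX − sin φ sin λ·ΔY + cos φ·ΔZ = −(0.905976)(0.568691)(106) − (0.905976)(0.822551)(-440) + (0.423330)(-61) = 247.46 m.
1° of latitude spans πR/180 = 111125 m, so Δφ = 247.46 / 111125 × 3600 = 8.017″.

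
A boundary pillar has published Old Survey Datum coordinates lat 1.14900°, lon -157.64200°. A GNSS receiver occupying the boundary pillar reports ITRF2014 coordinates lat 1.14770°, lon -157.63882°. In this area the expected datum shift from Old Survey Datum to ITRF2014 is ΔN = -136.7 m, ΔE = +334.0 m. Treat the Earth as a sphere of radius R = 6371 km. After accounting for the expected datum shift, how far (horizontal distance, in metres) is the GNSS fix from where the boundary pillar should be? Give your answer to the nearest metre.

21 m

Observed coordinate differences: Δφ = -0.00130°, Δλ = +0.00318°.
Converting to metres (1° lat = 111195 m, cos φ = 0.999799): observed ΔN = -144.6 m, observed ΔE = 353.5 m.
Subtracting the expected shift leaves a residual of -144.6 − (-136.7) = -7.9 m north and 353.5 − (334.0) = 19.5 m east.
Residual distance = √((-7.9)² + 19.5²) = 21.0 m.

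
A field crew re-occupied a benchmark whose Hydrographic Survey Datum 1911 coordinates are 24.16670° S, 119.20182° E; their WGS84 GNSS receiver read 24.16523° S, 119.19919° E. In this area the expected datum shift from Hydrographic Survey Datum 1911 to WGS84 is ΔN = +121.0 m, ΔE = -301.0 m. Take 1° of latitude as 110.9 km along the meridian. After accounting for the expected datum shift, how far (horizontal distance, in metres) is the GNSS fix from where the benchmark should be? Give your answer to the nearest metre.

Observed coordinate differences: Δφ = +0.00147°, Δλ = -0.00263°.
Converting to metres (1° lat = 110900 m, cos φ = 0.912358): observed ΔN = 163.0 m, observed ΔE = -266.1 m.
Subtracting the expected shift leaves a residual of 163.0 − (121.0) = 42.0 m north and -266.1 − (-301.0) = 34.9 m east.
Residual distance = √(42.0² + 34.9²) = 54.6 m.

55 m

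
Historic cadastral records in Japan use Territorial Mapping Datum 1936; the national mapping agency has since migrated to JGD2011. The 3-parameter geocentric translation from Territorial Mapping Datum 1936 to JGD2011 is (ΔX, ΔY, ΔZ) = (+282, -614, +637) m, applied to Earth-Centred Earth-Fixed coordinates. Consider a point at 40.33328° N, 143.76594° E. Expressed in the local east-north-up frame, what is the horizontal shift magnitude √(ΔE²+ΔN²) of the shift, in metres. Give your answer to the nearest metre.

The local east axis at (φ, λ) is (−sin λ, cos λ, 0), so ΔE = −sin(143.76594°)·282 + cos(143.76594°)·(-614) = 328.57 m.
The local north axis is (−sin φ cos λ, −sin φ sin λ, cos φ), giving ΔN = 147.222 + 234.898 + 485.580 = 867.70 m.
Horizontal magnitude = √(ΔE² + ΔN²) = √(328.57² + 867.70²) = 927.83 m.

928 m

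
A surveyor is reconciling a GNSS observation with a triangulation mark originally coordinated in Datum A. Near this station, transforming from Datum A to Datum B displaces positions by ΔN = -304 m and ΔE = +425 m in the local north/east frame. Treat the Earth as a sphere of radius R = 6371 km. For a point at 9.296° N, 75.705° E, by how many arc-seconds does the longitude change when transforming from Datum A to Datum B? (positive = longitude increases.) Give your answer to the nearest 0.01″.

At latitude 9.296°, cos φ = 0.986867.
One radian of longitude at latitude φ spans R cos φ, so Δλ = ΔE / (R cos φ) = 425.0 / (6371000 × 0.986867) = 6.7596e-05 rad = 13.943″.

Δλ = 13.94″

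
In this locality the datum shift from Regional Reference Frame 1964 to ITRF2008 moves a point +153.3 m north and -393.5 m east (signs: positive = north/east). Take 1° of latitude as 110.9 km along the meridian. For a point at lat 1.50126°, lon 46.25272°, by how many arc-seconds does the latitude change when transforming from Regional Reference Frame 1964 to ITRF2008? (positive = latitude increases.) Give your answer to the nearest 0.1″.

1° of latitude = 110.9 km, so Δφ = 153.3 / 110900 = 0.0013823° = 4.976″.

Δφ = 5.0″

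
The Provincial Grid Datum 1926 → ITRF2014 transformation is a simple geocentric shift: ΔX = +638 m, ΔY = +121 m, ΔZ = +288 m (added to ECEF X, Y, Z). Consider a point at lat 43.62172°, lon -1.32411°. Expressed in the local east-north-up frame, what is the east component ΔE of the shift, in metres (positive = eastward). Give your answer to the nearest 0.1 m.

ΔE = 135.7 m

At φ = 43.62172°, λ = -1.32411°: sin φ = 0.689894, cos φ = 0.723910, sin λ = -0.023108, cos λ = 0.999733.
ΔE = −sin λ·ΔX + cos λ·ΔY = −(-0.023108)·(638) + (0.999733)·(121) = 135.71 m.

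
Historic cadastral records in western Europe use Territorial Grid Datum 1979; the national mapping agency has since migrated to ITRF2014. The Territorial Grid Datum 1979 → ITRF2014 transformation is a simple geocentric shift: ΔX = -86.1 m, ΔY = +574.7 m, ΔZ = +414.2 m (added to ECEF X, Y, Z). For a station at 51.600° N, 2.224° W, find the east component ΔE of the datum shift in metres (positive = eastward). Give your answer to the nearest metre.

ΔE = 571 m

At φ = 51.600°, λ = -2.224°: sin φ = 0.783693, cos φ = 0.621148, sin λ = -0.038806, cos λ = 0.999247.
ΔE = −sin λ·ΔX + cos λ·ΔY = −(-0.038806)·(-86.1) + (0.999247)·(574.7) = 570.93 m.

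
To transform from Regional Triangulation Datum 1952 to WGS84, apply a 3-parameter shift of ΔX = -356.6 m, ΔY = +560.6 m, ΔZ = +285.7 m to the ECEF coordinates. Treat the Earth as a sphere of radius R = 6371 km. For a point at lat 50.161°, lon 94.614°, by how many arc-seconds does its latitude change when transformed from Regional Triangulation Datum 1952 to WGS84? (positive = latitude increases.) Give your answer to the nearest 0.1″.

sin φ = 0.767848, cos φ = 0.640633, sin λ = 0.996759, cos λ = -0.080442.
North component: ΔN = −sin φ cos λ·ΔX − sin φ sin λ·ΔY + cos φ·ΔZ = −(0.767848)(-0.080442)(-356.6) − (0.767848)(0.996759)(560.6) + (0.640633)(285.7) = -268.06 m.
1° of latitude spans πR/180 = 111195 m, so Δφ = -268.06 / 111195 × 3600 = -8.679″.

Δφ = -8.7″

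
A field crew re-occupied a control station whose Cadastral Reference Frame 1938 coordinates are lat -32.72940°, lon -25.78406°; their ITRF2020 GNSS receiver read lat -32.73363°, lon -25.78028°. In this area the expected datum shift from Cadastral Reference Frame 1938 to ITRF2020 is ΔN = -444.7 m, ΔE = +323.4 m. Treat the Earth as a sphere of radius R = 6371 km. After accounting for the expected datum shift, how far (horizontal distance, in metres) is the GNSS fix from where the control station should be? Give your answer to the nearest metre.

Observed coordinate differences: Δφ = -0.00423°, Δλ = +0.00378°.
Converting to metres (1° lat = 111195 m, cos φ = 0.841233): observed ΔN = -470.4 m, observed ΔE = 353.6 m.
Subtracting the expected shift leaves a residual of -470.4 − (-444.7) = -25.7 m north and 353.6 − (323.4) = 30.2 m east.
Residual distance = √((-25.7)² + 30.2²) = 39.6 m.

40 m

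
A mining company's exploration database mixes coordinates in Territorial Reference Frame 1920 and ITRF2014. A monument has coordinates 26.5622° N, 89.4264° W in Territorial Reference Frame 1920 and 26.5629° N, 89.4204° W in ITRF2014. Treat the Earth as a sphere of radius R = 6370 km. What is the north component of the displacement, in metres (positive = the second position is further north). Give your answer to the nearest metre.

Δφ = 26.5629° − 26.5622° = +0.0007°; Δλ = -89.4204° − -89.4264° = +0.0060°.
1° along a meridian = πR/180 = 111177 m.
ΔN = Δφ × 111177 = 77.8 m; ΔE = Δλ × 111177 × cos(26.5622°) = +0.0060 × 111177 × 0.894449 = 596.7 m.

ΔN = 78 m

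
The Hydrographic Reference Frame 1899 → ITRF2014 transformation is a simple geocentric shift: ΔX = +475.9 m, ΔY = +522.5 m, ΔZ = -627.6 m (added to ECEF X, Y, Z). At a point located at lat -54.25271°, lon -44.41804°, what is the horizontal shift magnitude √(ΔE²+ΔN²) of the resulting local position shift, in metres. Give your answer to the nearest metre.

806 m

At φ = -54.25271°, λ = -44.41804°: sin φ = -0.811602, cos φ = 0.584211, sin λ = -0.699888, cos λ = 0.714252.
ΔE = −sin λ·ΔX + cos λ·ΔY = −(-0.699888)·(475.9) + (0.714252)·(522.5) = 706.27 m.
ΔN = −sin φ cos λ·ΔX − sin φ sin λ·ΔY + cos φ·ΔZ = −(-0.811602)(0.714252)(475.9) − (-0.811602)(-0.699888)(522.5) + (0.584211)(-627.6) = -387.57 m.
Horizontal magnitude = √(ΔE² + ΔN²) = √(706.27² + (-387.57)²) = 805.63 m.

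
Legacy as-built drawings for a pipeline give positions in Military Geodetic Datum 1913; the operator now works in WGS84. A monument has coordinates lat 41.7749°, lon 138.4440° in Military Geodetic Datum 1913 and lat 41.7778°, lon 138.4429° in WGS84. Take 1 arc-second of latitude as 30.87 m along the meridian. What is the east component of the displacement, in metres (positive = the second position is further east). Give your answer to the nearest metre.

ΔE = -91 m

Δφ = 41.7778° − 41.7749° = +0.0029°; Δλ = 138.4429° − 138.4440° = -0.0011°.
1° of latitude = 3600 × 30.87 = 111132 m.
ΔN = Δφ × 111132 = 322.3 m; ΔE = Δλ × 111132 × cos(41.7749°) = -0.0011 × 111132 × 0.745768 = -91.2 m.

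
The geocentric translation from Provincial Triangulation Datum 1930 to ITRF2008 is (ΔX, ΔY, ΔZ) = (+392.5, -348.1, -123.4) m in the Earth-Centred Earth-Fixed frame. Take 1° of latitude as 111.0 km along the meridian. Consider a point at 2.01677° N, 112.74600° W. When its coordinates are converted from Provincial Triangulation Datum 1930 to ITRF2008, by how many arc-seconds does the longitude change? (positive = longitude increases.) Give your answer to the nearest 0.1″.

Δλ = 16.1″

sin φ = 0.035192, cos φ = 0.999381, sin λ = -0.922228, cos λ = -0.386647.
East component: ΔE = −sin λ·ΔX + cos λ·ΔY = −(-0.922228)(392.5) + (-0.386647)(-348.1) = 496.57 m.
1° of latitude spans 111000 m; at latitude φ, 1° of longitude spans that × cos φ = 110931.2 m, so Δλ = 496.57 / 110931.2 × 3600 = 16.115″.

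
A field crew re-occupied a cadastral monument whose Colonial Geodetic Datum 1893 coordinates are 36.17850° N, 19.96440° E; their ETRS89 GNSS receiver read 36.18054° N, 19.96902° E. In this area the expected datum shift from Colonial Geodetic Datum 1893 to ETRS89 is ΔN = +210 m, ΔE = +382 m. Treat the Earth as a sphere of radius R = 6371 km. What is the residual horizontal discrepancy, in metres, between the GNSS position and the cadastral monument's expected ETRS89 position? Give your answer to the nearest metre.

Observed coordinate differences: Δφ = +0.00204°, Δλ = +0.00462°.
Converting to metres (1° lat = 111195 m, cos φ = 0.807182): observed ΔN = 226.8 m, observed ΔE = 414.7 m.
Subtracting the expected shift leaves a residual of 226.8 − (210) = 16.8 m north and 414.7 − (382) = 32.7 m east.
Residual distance = √(16.8² + 32.7²) = 36.8 m.

37 m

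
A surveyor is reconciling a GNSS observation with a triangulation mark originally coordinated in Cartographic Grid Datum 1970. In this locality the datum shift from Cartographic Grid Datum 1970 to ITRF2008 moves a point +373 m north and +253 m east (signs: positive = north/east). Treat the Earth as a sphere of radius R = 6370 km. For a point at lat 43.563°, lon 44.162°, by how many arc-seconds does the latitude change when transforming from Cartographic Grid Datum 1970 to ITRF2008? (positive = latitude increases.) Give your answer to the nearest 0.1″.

On a sphere of radius R, 1 rad of latitude = R, so Δφ = ΔN / R = 373.0 / 6370000 = 5.8556e-05 rad = 12.078″.

Δφ = 12.1″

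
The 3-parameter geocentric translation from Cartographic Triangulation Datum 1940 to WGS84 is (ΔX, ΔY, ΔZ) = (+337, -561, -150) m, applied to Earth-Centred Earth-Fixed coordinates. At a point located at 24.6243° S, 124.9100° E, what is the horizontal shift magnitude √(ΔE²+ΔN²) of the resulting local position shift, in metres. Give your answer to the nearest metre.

411 m

At φ = -24.6243°, λ = 124.9100°: sin φ = -0.416666, cos φ = 0.909059, sin λ = 0.820052, cos λ = -0.572289.
ΔE = −sin λ·ΔX + cos λ·ΔY = −(0.820052)·(337) + (-0.572289)·(-561) = 44.70 m.
ΔN = −sin φ cos λ·ΔX − sin φ sin λ·ΔY + cos φ·ΔZ = −(-0.416666)(-0.572289)(337) − (-0.416666)(0.820052)(-561) + (0.909059)(-150) = -408.40 m.
Horizontal magnitude = √(ΔE² + ΔN²) = √(44.70² + (-408.40)²) = 410.84 m.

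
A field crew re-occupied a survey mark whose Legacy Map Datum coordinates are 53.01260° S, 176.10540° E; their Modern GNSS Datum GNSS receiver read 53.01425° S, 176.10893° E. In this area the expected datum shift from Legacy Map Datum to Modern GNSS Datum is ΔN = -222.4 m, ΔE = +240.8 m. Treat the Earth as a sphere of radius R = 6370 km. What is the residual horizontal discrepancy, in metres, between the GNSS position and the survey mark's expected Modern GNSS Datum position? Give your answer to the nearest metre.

39 m

Observed coordinate differences: Δφ = -0.00165°, Δλ = +0.00353°.
Converting to metres (1° lat = 111177 m, cos φ = 0.601639): observed ΔN = -183.4 m, observed ΔE = 236.1 m.
Subtracting the expected shift leaves a residual of -183.4 − (-222.4) = 39.0 m north and 236.1 − (240.8) = -4.7 m east.
Residual distance = √(39.0² + (-4.7)²) = 39.2 m.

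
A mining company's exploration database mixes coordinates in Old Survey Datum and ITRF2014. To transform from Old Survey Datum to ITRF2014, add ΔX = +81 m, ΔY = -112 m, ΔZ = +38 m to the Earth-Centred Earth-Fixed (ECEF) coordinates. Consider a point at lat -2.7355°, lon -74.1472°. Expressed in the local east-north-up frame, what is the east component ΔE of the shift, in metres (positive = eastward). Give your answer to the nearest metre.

ΔE = 47 m

At φ = -2.7355°, λ = -74.1472°: sin φ = -0.047725, cos φ = 0.998860, sin λ = -0.961967, cos λ = 0.273167.
ΔE = −sin λ·ΔX + cos λ·ΔY = −(-0.961967)·(81) + (0.273167)·(-112) = 47.32 m.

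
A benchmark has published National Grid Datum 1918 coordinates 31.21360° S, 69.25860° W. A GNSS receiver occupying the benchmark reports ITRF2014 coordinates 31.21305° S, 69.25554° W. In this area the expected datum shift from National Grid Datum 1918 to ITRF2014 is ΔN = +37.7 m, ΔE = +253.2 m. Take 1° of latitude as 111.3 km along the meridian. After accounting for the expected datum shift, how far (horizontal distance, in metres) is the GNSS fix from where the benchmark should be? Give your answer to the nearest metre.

Observed coordinate differences: Δφ = +0.00055°, Δλ = +0.00306°.
Converting to metres (1° lat = 111300 m, cos φ = 0.855241): observed ΔN = 61.2 m, observed ΔE = 291.3 m.
Subtracting the expected shift leaves a residual of 61.2 − (37.7) = 23.5 m north and 291.3 − (253.2) = 38.1 m east.
Residual distance = √(23.5² + 38.1²) = 44.8 m.

45 m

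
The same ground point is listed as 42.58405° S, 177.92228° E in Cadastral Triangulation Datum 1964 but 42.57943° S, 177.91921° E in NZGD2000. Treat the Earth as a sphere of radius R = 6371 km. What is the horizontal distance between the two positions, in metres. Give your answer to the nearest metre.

Δφ = -42.57943° − -42.58405° = +0.00462°; Δλ = 177.91921° − 177.92228° = -0.00307°.
1° along a meridian = πR/180 = 111195 m.
ΔN = Δφ × 111195 = 513.7 m; ΔE = Δλ × 111195 × cos(-42.58405°) = -0.00307 × 111195 × 0.736285 = -251.3 m.
Distance = √(ΔE² + ΔN²) = √((-251.3)² + 513.7²) = 571.9 m.

572 m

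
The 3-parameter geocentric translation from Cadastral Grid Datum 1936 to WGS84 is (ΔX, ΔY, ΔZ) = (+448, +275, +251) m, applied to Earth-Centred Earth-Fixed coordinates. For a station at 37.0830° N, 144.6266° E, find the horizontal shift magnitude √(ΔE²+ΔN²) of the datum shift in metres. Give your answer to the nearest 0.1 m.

At φ = 37.0830°, λ = 144.6266°: sin φ = 0.602971, cos φ = 0.797763, sin λ = 0.578903, cos λ = -0.815397.
ΔE = −sin λ·ΔX + cos λ·ΔY = −(0.578903)·(448) + (-0.815397)·(275) = -483.58 m.
ΔN = −sin φ cos λ·ΔX − sin φ sin λ·ΔY + cos φ·ΔZ = −(0.602971)(-0.815397)(448) − (0.602971)(0.578903)(275) + (0.797763)(251) = 324.51 m.
Horizontal magnitude = √(ΔE² + ΔN²) = √((-483.58)² + 324.51²) = 582.37 m.

582.4 m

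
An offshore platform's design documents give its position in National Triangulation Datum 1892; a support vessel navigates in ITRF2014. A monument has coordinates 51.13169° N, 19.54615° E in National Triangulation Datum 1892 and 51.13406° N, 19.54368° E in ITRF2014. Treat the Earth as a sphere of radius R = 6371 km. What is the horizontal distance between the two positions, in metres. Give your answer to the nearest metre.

Δφ = 51.13406° − 51.13169° = +0.00237°; Δλ = 19.54368° − 19.54615° = -0.00247°.
1° along a meridian = πR/180 = 111195 m.
ΔN = Δφ × 111195 = 263.5 m; ΔE = Δλ × 111195 × cos(51.13169°) = -0.00247 × 111195 × 0.627533 = -172.4 m.
Distance = √(ΔE² + ΔN²) = √((-172.4)² + 263.5²) = 314.9 m.

315 m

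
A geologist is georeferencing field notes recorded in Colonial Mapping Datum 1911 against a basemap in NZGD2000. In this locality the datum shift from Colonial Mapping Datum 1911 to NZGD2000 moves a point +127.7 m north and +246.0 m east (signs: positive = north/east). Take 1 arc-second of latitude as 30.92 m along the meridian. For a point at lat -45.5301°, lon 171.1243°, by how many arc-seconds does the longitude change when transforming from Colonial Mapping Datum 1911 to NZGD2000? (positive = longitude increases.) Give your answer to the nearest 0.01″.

Δλ = 11.36″

At latitude -45.5301°, cos φ = 0.700534.
1″ of longitude at this latitude = 30.92 × cos φ = 21.6605 m, so Δλ = 246.0 / 21.6605 = 11.357″.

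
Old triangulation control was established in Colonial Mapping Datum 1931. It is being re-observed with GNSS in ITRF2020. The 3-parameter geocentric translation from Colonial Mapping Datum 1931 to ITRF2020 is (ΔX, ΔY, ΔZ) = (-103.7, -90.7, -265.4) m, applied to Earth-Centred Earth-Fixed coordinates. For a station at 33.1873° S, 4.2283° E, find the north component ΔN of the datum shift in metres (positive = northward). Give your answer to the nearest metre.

ΔN = -282 m

The local north axis is (−sin φ cos λ, −sin φ sin λ, cos φ), giving ΔN = -56.609 − 3.661 − 222.109 = -282.38 m.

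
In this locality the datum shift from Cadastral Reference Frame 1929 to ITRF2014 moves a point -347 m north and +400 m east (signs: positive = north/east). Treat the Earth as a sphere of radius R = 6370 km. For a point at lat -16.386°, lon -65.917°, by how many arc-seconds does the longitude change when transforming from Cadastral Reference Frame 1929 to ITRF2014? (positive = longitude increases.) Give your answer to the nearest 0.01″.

Δλ = 13.50″

At latitude -16.386°, cos φ = 0.959383.
One radian of longitude at latitude φ spans R cos φ, so Δλ = ΔE / (R cos φ) = 400.0 / (6370000 × 0.959383) = 6.5453e-05 rad = 13.501″.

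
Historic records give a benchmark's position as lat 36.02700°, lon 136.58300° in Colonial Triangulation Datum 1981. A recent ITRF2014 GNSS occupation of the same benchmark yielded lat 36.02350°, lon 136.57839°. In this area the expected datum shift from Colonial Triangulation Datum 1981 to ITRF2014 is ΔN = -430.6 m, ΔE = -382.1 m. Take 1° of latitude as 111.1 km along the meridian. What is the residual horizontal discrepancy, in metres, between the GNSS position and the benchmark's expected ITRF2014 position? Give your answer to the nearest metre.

Observed coordinate differences: Δφ = -0.00350°, Δλ = -0.00461°.
Converting to metres (1° lat = 111100 m, cos φ = 0.808740): observed ΔN = -388.9 m, observed ΔE = -414.2 m.
Subtracting the expected shift leaves a residual of -388.9 − (-430.6) = 41.7 m north and -414.2 − (-382.1) = -32.1 m east.
Residual distance = √(41.7² + (-32.1)²) = 52.7 m.

53 m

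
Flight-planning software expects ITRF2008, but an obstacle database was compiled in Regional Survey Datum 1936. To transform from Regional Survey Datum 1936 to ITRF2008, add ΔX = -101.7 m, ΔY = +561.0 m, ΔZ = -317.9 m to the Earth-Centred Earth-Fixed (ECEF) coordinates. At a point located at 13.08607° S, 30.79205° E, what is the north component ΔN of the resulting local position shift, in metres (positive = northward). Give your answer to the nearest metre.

ΔN = -264 m

The local north axis is (−sin φ cos λ, −sin φ sin λ, cos φ), giving ΔN = -19.780 + 65.024 − 309.644 = -264.40 m.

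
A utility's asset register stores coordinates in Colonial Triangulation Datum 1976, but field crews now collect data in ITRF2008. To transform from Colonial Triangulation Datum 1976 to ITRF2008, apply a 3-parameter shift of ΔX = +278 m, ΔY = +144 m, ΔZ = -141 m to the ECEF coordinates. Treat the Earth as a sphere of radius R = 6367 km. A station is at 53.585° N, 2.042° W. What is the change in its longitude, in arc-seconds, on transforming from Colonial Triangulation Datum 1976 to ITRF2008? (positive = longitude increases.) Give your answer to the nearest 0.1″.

Δλ = 8.4″

sin φ = 0.804738, cos φ = 0.593630, sin λ = -0.035632, cos λ = 0.999365.
East component: ΔE = −sin λ·ΔX + cos λ·ΔY = −(-0.035632)(278) + (0.999365)(144) = 153.81 m.
1° of latitude spans πR/180 = 111125 m; at latitude φ, 1° of longitude spans that × cos φ = 65967.2 m, so Δλ = 153.81 / 65967.2 × 3600 = 8.394″.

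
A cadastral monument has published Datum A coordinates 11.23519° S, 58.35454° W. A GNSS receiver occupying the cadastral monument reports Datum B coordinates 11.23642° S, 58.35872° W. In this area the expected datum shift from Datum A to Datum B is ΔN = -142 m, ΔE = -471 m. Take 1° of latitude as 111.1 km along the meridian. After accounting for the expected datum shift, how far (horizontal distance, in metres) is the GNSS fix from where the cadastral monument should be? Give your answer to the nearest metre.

16 m

Observed coordinate differences: Δφ = -0.00123°, Δλ = -0.00418°.
Converting to metres (1° lat = 111100 m, cos φ = 0.980836): observed ΔN = -136.7 m, observed ΔE = -455.5 m.
Subtracting the expected shift leaves a residual of -136.7 − (-142) = 5.3 m north and -455.5 − (-471) = 15.5 m east.
Residual distance = √(5.3² + 15.5²) = 16.4 m.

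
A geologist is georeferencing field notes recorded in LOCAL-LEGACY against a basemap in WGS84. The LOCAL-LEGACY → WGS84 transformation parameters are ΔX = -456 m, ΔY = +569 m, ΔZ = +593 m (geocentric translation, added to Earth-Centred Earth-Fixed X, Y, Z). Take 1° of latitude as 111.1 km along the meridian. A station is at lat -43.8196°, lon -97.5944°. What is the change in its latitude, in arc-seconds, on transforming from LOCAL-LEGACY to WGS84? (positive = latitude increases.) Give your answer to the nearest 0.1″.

Δφ = 2.6″

sin φ = -0.692390, cos φ = 0.721523, sin λ = -0.991228, cos λ = -0.132160.
North component: ΔN = −sin φ cos λ·ΔX − sin φ sin λ·ΔY + cos φ·ΔZ = −(-0.692390)(-0.132160)(-456) − (-0.692390)(-0.991228)(569) + (0.721523)(593) = 79.08 m.
1° of latitude spans 111100 m, so Δφ = 79.08 / 111100 × 3600 = 2.562″.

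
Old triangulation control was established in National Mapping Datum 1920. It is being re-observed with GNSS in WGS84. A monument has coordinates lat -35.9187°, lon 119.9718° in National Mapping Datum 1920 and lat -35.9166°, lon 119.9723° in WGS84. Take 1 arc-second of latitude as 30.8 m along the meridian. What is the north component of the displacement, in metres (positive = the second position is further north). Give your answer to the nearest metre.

ΔN = 233 m

Δφ = -35.9166° − -35.9187° = +0.0021°; Δλ = 119.9723° − 119.9718° = +0.0005°.
1° of latitude = 3600 × 30.80 = 110880 m.
ΔN = Δφ × 110880 = 232.8 m; ΔE = Δλ × 110880 × cos(-35.9187°) = +0.0005 × 110880 × 0.809850 = 44.9 m.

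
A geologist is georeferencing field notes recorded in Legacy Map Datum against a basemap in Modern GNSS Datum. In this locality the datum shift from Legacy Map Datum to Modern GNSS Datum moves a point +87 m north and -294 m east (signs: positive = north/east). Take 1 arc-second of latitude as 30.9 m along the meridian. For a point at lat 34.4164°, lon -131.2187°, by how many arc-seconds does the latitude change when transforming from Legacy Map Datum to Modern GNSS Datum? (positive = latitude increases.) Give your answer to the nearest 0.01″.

Δφ = 2.82″

1″ of latitude = 30.90 m, so Δφ = 87.0 / 30.90 = 2.816″.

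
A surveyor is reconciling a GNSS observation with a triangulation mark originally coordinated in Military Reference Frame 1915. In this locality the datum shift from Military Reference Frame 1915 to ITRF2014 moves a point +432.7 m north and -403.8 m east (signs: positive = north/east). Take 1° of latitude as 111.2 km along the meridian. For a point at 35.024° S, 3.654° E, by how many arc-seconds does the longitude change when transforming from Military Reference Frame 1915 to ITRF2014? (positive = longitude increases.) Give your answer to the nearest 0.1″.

At latitude -35.024°, cos φ = 0.818912.
1° of longitude at this latitude = 111.2 × cos φ = 91.06 km, so Δλ = -403.8 / 91063.0 = -0.0044343° = -15.963″.

Δλ = -16.0″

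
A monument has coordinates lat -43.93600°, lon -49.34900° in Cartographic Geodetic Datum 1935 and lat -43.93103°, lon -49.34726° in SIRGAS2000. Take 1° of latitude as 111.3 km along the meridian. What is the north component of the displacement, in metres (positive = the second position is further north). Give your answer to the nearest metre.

ΔN = 553 m

Δφ = -43.93103° − -43.93600° = +0.00497°; Δλ = -49.34726° − -49.34900° = +0.00174°.
ΔN = Δφ × 111300 = 553.2 m; ΔE = Δλ × 111300 × cos(-43.93600°) = +0.00174 × 111300 × 0.720115 = 139.5 m.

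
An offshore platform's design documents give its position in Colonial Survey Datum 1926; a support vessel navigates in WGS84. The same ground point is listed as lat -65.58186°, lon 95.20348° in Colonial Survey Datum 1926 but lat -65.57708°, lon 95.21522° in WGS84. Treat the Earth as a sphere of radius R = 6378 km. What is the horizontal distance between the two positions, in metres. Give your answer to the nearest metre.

758 m

Δφ = -65.57708° − -65.58186° = +0.00478°; Δλ = 95.21522° − 95.20348° = +0.01174°.
1° along a meridian = πR/180 = 111317 m.
ΔN = Δφ × 111317 = 532.1 m; ΔE = Δλ × 111317 × cos(-65.58186°) = +0.01174 × 111317 × 0.413393 = 540.2 m.
Distance = √(ΔE² + ΔN²) = √(540.2² + 532.1²) = 758.3 m.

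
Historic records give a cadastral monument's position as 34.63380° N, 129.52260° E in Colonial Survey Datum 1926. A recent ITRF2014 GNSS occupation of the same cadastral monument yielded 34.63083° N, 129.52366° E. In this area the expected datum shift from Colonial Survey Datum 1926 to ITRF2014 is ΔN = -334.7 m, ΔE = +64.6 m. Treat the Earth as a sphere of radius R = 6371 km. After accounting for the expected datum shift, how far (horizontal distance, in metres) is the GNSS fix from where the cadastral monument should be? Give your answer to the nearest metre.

33 m

Observed coordinate differences: Δφ = -0.00297°, Δλ = +0.00106°.
Converting to metres (1° lat = 111195 m, cos φ = 0.822801): observed ΔN = -330.2 m, observed ΔE = 97.0 m.
Subtracting the expected shift leaves a residual of -330.2 − (-334.7) = 4.5 m north and 97.0 − (64.6) = 32.4 m east.
Residual distance = √(4.5² + 32.4²) = 32.7 m.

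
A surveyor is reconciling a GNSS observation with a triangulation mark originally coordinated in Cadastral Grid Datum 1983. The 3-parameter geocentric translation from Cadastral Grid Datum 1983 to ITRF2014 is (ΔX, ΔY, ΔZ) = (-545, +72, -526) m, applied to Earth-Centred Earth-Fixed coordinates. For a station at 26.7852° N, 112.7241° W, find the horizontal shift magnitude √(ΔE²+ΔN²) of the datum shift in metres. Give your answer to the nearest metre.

753 m

At φ = 26.7852°, λ = -112.7241°: sin φ = 0.450647, cos φ = 0.892702, sin λ = -0.922376, cos λ = -0.386294.
ΔE = −sin λ·ΔX + cos λ·ΔY = −(-0.922376)·(-545) + (-0.386294)·(72) = -530.51 m.
ΔN = −sin φ cos λ·ΔX − sin φ sin λ·ΔY + cos φ·ΔZ = −(0.450647)(-0.386294)(-545) − (0.450647)(-0.922376)(72) + (0.892702)(-526) = -534.51 m.
Horizontal magnitude = √(ΔE² + ΔN²) = √((-530.51)² + (-534.51)²) = 753.09 m.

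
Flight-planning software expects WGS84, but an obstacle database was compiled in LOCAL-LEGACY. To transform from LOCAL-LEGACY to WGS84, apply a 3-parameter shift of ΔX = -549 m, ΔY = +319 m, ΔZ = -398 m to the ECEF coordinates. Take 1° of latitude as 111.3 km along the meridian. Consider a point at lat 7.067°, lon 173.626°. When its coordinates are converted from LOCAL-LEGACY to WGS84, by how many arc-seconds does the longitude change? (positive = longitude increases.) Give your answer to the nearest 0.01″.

sin φ = 0.123030, cos φ = 0.992403, sin λ = 0.111018, cos λ = -0.993818.
East component: ΔE = −sin λ·ΔX + cos λ·ΔY = −(0.111018)(-549) + (-0.993818)(319) = -256.08 m.
1° of latitude spans 111300 m; at latitude φ, 1° of longitude spans that × cos φ = 110454.4 m, so Δλ = -256.08 / 110454.4 × 3600 = -8.346″.

Δλ = -8.35″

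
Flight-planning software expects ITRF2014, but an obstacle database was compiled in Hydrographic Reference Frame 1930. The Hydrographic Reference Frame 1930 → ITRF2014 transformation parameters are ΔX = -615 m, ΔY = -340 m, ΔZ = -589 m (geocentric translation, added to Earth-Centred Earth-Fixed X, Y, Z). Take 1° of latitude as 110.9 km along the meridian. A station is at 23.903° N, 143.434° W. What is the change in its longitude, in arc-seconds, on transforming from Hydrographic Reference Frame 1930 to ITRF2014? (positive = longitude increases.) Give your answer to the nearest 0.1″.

sin φ = 0.405189, cos φ = 0.914233, sin λ = -0.595748, cos λ = -0.803171.
East component: ΔE = −sin λ·ΔX + cos λ·ΔY = −(-0.595748)(-615) + (-0.803171)(-340) = -93.31 m.
1° of latitude spans 110900 m; at latitude φ, 1° of longitude spans that × cos φ = 101388.4 m, so Δλ = -93.31 / 101388.4 × 3600 = -3.313″.

Δλ = -3.3″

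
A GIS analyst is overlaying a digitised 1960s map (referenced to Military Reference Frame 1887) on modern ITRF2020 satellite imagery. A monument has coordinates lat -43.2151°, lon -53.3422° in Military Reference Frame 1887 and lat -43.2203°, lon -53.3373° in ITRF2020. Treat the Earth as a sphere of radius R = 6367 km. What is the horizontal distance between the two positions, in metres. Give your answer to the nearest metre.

Δφ = -43.2203° − -43.2151° = -0.0052°; Δλ = -53.3373° − -53.3422° = +0.0049°.
1° along a meridian = πR/180 = 111125 m.
ΔN = Δφ × 111125 = -577.9 m; ΔE = Δλ × 111125 × cos(-43.2151°) = +0.0049 × 111125 × 0.728788 = 396.8 m.
Distance = √(ΔE² + ΔN²) = √(396.8² + (-577.9)²) = 701.0 m.

701 m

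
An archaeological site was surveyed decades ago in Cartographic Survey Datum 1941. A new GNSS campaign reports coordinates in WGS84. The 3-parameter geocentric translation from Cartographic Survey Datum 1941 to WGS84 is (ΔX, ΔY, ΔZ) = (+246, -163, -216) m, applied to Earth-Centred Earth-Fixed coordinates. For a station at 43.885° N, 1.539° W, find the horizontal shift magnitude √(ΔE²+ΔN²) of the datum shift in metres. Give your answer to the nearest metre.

At φ = 43.885°, λ = -1.539°: sin φ = 0.693213, cos φ = 0.720733, sin λ = -0.026857, cos λ = 0.999639.
ΔE = −sin λ·ΔX + cos λ·ΔY = −(-0.026857)·(246) + (0.999639)·(-163) = -156.33 m.
ΔN = −sin φ cos λ·ΔX − sin φ sin λ·ΔY + cos φ·ΔZ = −(0.693213)(0.999639)(246) − (0.693213)(-0.026857)(-163) + (0.720733)(-216) = -329.18 m.
Horizontal magnitude = √(ΔE² + ΔN²) = √((-156.33)² + (-329.18)²) = 364.42 m.

364 m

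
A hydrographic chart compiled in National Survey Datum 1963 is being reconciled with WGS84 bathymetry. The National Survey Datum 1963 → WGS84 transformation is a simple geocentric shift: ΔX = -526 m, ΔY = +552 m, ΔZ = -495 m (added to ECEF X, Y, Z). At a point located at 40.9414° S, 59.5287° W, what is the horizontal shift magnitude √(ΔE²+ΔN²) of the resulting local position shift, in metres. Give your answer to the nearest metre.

At φ = -40.9414°, λ = -59.5287°: sin φ = -0.655287, cos φ = 0.755380, sin λ = -0.861883, cos λ = 0.507107.
ΔE = −sin λ·ΔX + cos λ·ΔY = −(-0.861883)·(-526) + (0.507107)·(552) = -173.43 m.
ΔN = −sin φ cos λ·ΔX − sin φ sin λ·ΔY + cos φ·ΔZ = −(-0.655287)(0.507107)(-526) − (-0.655287)(-0.861883)(552) + (0.755380)(-495) = -860.46 m.
Horizontal magnitude = √(ΔE² + ΔN²) = √((-173.43)² + (-860.46)²) = 877.77 m.

878 m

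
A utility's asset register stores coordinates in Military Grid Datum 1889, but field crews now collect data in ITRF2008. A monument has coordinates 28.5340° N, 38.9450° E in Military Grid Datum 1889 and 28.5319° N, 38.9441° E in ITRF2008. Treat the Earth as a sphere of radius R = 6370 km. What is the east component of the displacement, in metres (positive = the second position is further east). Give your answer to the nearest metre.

Δφ = 28.5319° − 28.5340° = -0.0021°; Δλ = 38.9441° − 38.9450° = -0.0009°.
1° along a meridian = πR/180 = 111177 m.
ΔN = Δφ × 111177 = -233.5 m; ΔE = Δλ × 111177 × cos(28.5340°) = -0.0009 × 111177 × 0.878534 = -87.9 m.

ΔE = -88 m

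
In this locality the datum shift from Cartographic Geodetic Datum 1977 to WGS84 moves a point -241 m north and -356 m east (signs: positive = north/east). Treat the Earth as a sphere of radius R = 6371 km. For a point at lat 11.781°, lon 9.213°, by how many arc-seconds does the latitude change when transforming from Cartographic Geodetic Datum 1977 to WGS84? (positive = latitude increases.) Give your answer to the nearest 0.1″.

Δφ = -7.8″

On a sphere of radius R, 1 rad of latitude = R, so Δφ = ΔN / R = -241.0 / 6371000 = -3.7828e-05 rad = -7.803″.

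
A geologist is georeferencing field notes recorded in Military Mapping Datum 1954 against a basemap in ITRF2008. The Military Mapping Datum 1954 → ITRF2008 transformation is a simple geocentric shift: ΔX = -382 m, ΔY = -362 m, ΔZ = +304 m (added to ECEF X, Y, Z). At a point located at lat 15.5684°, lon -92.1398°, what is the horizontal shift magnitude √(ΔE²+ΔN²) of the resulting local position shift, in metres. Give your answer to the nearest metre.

At φ = 15.5684°, λ = -92.1398°: sin φ = 0.268389, cos φ = 0.963311, sin λ = -0.999303, cos λ = -0.037338.
ΔE = −sin λ·ΔX + cos λ·ΔY = −(-0.999303)·(-382) + (-0.037338)·(-362) = -368.22 m.
ΔN = −sin φ cos λ·ΔX − sin φ sin λ·ΔY + cos φ·ΔZ = −(0.268389)(-0.037338)(-382) − (0.268389)(-0.999303)(-362) + (0.963311)(304) = 191.93 m.
Horizontal magnitude = √(ΔE² + ΔN²) = √((-368.22)² + 191.93²) = 415.24 m.

415 m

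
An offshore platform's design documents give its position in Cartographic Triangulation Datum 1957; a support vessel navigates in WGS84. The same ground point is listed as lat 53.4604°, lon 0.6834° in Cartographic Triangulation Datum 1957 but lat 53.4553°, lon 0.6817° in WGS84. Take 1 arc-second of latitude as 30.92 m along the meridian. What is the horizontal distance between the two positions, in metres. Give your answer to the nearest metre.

Δφ = 53.4553° − 53.4604° = -0.0051°; Δλ = 0.6817° − 0.6834° = -0.0017°.
1° of latitude = 3600 × 30.92 = 111312 m.
ΔN = Δφ × 111312 = -567.7 m; ΔE = Δλ × 111312 × cos(53.4604°) = -0.0017 × 111312 × 0.595378 = -112.7 m.
Distance = √(ΔE² + ΔN²) = √((-112.7)² + (-567.7)²) = 578.8 m.

579 m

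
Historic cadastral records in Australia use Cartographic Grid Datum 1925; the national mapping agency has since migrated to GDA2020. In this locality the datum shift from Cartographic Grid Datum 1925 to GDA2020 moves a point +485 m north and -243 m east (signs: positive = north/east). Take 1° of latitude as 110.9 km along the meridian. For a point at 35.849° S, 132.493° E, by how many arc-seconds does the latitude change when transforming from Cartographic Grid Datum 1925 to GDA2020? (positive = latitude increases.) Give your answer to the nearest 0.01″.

Δφ = 15.74″

1° of latitude = 110.9 km, so Δφ = 485.0 / 110900 = 0.0043733° = 15.744″.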